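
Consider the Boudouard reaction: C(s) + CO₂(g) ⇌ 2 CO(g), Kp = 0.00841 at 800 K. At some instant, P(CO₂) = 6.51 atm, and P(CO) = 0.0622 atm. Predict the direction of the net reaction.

forward (toward products)

(C is a pure solid — omitted from Qp.)
Qp = P(CO)² / P(CO₂) = (0.0622)² / (6.51) = 5.94×10⁻⁴
Qp = 5.94×10⁻⁴ < Kp = 0.00841, so the forward reaction proceeds.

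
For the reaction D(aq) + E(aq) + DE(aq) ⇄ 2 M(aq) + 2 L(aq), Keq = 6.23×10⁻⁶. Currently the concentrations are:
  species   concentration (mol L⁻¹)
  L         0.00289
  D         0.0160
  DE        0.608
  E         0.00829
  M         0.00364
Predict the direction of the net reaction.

Q = [M]²·[L]² / ([D]·[E]·[DE]) = (0.00364)²·(0.00289)² / ((0.0160)·(0.00829)·(0.608)) = 1.37×10⁻⁶
Q = 1.37×10⁻⁶ < Keq = 6.23×10⁻⁶, so the forward reaction proceeds.

forward (toward products)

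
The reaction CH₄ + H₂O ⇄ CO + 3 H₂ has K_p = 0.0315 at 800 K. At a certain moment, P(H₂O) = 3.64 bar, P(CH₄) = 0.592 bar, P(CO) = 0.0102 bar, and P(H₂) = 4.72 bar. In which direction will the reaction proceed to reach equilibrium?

toward reactants

Q_p = P(CO)·P(H₂)³ / (P(CH₄)·P(H₂O)) = (0.0102)·(4.72)³ / ((0.592)·(3.64)) = 0.498
Q_p = 0.498 > K_p = 0.0315, so the reverse reaction proceeds.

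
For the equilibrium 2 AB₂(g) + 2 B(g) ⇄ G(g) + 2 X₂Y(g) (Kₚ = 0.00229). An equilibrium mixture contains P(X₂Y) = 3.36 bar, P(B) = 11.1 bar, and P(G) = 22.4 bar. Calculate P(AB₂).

At equilibrium, Kₚ = P(G)·P(X₂Y)² / (P(AB₂)²·P(B)²) = 0.00229.
(22.4)·(3.36)² / ((P(AB₂))²·(11.1)²) = 0.00229
P(AB₂)² = 896 ⇒ P(AB₂) = 29.9 bar

P(AB₂) = 29.9 bar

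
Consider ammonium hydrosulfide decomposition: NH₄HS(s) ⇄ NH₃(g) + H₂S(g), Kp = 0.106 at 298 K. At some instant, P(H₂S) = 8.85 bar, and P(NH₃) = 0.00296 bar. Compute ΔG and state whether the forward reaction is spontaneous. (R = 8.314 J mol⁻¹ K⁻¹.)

(NH₄HS is a pure solid — omitted from Qp.)
Qp = P(NH₃)·P(H₂S) = (0.00296)·(8.85) = 0.0262
ΔG = RT ln(Qp/Kp) = (8.314 J mol⁻¹ K⁻¹)(298 K) × ln(0.0262/0.106)
   = (2.478 kJ/mol)(-1.398) = -3.46 kJ/mol
ΔG < 0, so the forward reaction is spontaneous (proceeds forward).

ΔG = -3.46 kJ/mol; the forward reaction is spontaneous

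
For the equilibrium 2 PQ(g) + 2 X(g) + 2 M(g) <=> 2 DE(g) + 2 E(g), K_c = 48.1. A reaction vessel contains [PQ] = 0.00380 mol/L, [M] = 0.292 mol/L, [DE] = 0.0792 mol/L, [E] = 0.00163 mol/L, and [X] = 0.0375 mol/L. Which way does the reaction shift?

toward products

Q_c = [DE]²·[E]² / ([PQ]²·[X]²·[M]²) = (0.0792)²·(0.00163)² / ((0.00380)²·(0.0375)²·(0.292)²) = 9.63
Q_c = 9.63 < K_c = 48.1, so the forward reaction proceeds.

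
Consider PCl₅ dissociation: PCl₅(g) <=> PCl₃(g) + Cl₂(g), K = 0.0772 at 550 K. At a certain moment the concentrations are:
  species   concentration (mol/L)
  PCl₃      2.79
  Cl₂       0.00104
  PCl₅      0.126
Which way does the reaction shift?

forward (toward products)

Q = [PCl₃]·[Cl₂] / [PCl₅] = (2.79)·(0.00104) / (0.126) = 0.0230
Q = 0.0230 < K = 0.0772, so the forward reaction proceeds.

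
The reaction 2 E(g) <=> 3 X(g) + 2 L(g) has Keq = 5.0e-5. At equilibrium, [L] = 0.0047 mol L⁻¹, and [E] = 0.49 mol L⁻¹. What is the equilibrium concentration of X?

[X] = 0.82 mol L⁻¹

At equilibrium, Keq = [X]³·[L]² / [E]² = 5.0e-5.
([X])³·(0.0047)² / (0.49)² = 5.0e-5
[X]³ = 0.543 ⇒ [X] = 0.82 mol L⁻¹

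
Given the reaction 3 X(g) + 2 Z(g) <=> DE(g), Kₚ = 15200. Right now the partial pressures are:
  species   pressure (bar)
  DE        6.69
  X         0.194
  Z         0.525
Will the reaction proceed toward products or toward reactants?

Qₚ = P(DE) / (P(X)³·P(Z)²) = (6.69) / ((0.194)³·(0.525)²) = 3320
Qₚ = 3320 < Kₚ = 15200, so the forward reaction proceeds.

in the forward direction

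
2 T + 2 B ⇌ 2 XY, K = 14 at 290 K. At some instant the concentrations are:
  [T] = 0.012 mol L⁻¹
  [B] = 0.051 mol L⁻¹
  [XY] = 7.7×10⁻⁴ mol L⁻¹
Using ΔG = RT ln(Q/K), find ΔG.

Q = [XY]² / ([T]²·[B]²) = (7.7×10⁻⁴)² / ((0.012)²·(0.051)²) = 1.58
ΔG = RT ln(Q/K) = (8.314 J mol⁻¹ K⁻¹)(290 K) × ln(1.58/14)
   = (2.411 kJ/mol)(-2.182) = -5.26 kJ/mol
ΔG < 0, so the forward reaction is spontaneous (proceeds forward).

ΔG = -5.26 kJ/mol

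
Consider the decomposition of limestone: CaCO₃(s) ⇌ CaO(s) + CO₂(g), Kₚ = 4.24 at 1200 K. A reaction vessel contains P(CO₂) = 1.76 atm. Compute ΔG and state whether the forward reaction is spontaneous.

ΔG = -8.77 kJ/mol; the forward reaction is spontaneous

(CaCO₃, CaO are pure solids — omitted from Qₚ.)
Qₚ = P(CO₂) = 1.76
ΔG = RT ln(Qₚ/Kₚ) = (8.314 J mol⁻¹ K⁻¹)(1200 K) × ln(1.76/4.24)
   = (9.977 kJ/mol)(-0.8792) = -8.77 kJ/mol
ΔG < 0, so the forward reaction is spontaneous (proceeds forward).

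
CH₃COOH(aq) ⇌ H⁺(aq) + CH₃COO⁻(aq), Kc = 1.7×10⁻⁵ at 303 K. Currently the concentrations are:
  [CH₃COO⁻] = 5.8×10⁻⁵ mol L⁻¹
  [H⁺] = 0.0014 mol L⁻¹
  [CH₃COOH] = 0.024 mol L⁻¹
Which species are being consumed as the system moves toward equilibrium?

CH₃COOH (reactants)

Qc = [H⁺]·[CH₃COO⁻] / [CH₃COOH] = (0.0014)·(5.8×10⁻⁵) / (0.024) = 3.4×10⁻⁶
Qc = 3.4×10⁻⁶ < Kc = 1.7×10⁻⁵: net forward reaction.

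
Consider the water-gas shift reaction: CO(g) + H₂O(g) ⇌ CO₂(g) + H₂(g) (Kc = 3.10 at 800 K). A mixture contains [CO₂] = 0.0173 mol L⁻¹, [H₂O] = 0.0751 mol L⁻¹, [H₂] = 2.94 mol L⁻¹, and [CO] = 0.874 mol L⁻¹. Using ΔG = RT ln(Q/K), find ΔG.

ΔG = -9.22 kJ/mol

Qc = [CO₂]·[H₂] / ([CO]·[H₂O]) = (0.0173)·(2.94) / ((0.874)·(0.0751)) = 0.775
ΔG = RT ln(Qc/Kc) = (8.314 J mol⁻¹ K⁻¹)(800 K) × ln(0.775/3.10)
   = (6.651 kJ/mol)(-1.386) = -9.22 kJ/mol
ΔG < 0, so the forward reaction is spontaneous (proceeds forward).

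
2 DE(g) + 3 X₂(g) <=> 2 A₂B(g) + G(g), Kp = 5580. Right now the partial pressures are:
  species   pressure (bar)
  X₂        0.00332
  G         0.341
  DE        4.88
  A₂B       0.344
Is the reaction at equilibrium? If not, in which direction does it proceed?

toward reactants

Qp = P(A₂B)²·P(G) / (P(DE)²·P(X₂)³) = (0.344)²·(0.341) / ((4.88)²·(0.00332)³) = 46300
Qp = 46300 > Kp = 5580, so the reverse reaction proceeds.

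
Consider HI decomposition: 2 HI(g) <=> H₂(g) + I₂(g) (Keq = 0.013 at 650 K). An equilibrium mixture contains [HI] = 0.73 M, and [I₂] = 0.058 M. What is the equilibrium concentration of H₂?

[H₂] = 0.12 M

At equilibrium, Keq = [H₂]·[I₂] / [HI]² = 0.013.
([H₂])·(0.058) / (0.73)² = 0.013
[H₂] = 0.119 = 0.12 M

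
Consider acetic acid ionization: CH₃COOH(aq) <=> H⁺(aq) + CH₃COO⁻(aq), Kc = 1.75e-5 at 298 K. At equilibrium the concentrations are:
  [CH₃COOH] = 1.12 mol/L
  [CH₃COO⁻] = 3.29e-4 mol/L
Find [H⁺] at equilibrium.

At equilibrium, Kc = [H⁺]·[CH₃COO⁻] / [CH₃COOH] = 1.75e-5.
([H⁺])·(3.29e-4) / (1.12) = 1.75e-5
[H⁺] = 0.0596 mol/L

[H⁺] = 0.0596 mol/L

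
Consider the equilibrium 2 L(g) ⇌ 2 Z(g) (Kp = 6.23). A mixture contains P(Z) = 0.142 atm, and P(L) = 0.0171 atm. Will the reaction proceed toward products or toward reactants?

Qp = P(Z)² / P(L)² = (0.142)² / (0.0171)² = 69.0
Qp = 69.0 > Kp = 6.23, so the reverse reaction proceeds.

toward reactants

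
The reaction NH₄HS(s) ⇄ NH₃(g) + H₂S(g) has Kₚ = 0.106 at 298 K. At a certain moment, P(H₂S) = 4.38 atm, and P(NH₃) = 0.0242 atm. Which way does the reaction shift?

at equilibrium

(NH₄HS is a pure solid — omitted from Qₚ.)
Qₚ = P(NH₃)·P(H₂S) = (0.0242)·(4.38) = 0.106
Qₚ = 0.106 = Kₚ, so the system is already at equilibrium.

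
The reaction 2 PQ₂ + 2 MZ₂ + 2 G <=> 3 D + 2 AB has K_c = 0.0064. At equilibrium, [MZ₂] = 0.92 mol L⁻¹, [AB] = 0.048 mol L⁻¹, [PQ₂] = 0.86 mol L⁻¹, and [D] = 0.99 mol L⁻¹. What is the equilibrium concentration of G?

At equilibrium, K_c = [D]³·[AB]² / ([PQ₂]²·[MZ₂]²·[G]²) = 0.0064.
(0.99)³·(0.048)² / ((0.86)²·(0.92)²·([G])²) = 0.0064
[G]² = 0.558 ⇒ [G] = 0.75 mol L⁻¹

[G] = 0.75 mol L⁻¹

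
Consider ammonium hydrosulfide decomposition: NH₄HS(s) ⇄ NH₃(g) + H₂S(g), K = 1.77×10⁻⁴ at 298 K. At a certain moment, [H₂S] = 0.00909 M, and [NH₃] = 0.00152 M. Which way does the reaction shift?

to the right

(NH₄HS is a pure solid — omitted from Q.)
Q = [NH₃]·[H₂S] = (0.00152)·(0.00909) = 1.38×10⁻⁵
Q = 1.38×10⁻⁵ < K = 1.77×10⁻⁴, so the forward reaction proceeds.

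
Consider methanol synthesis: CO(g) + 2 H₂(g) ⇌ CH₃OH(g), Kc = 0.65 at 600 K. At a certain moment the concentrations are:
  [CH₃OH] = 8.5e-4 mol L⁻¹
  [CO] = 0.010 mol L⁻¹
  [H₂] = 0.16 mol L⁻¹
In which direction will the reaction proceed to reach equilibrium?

Qc = [CH₃OH] / ([CO]·[H₂]²) = (8.5e-4) / ((0.010)·(0.16)²) = 3.3
Qc = 3.3 > Kc = 0.65, so the reverse reaction proceeds.

to the left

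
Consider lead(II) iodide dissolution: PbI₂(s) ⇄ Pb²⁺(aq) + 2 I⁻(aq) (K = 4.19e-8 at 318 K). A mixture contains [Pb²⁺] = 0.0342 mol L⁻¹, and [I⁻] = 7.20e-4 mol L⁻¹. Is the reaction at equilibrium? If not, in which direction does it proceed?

toward products

(PbI₂ is a pure solid — omitted from Q.)
Q = [Pb²⁺]·[I⁻]² = (0.0342)·(7.20e-4)² = 1.77e-8
Q = 1.77e-8 < K = 4.19e-8, so the forward reaction proceeds.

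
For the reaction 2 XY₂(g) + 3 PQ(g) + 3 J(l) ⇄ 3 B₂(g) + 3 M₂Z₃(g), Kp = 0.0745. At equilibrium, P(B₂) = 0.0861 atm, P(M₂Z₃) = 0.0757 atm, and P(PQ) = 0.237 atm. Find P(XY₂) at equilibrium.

(J is a pure liquid — omitted from Kp.)
At equilibrium, Kp = P(B₂)³·P(M₂Z₃)³ / (P(XY₂)²·P(PQ)³) = 0.0745.
(0.0861)³·(0.0757)³ / ((P(XY₂))²·(0.237)³) = 0.0745
P(XY₂)² = 2.79×10⁻⁴ ⇒ P(XY₂) = 0.0167 atm

P(XY₂) = 0.0167 atm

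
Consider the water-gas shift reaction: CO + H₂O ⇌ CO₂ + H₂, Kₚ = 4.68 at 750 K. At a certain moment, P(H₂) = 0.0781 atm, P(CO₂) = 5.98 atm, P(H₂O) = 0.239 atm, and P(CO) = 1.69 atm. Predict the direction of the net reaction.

in the forward direction

Qₚ = P(CO₂)·P(H₂) / (P(CO)·P(H₂O)) = (5.98)·(0.0781) / ((1.69)·(0.239)) = 1.16
Qₚ = 1.16 < Kₚ = 4.68, so the forward reaction proceeds.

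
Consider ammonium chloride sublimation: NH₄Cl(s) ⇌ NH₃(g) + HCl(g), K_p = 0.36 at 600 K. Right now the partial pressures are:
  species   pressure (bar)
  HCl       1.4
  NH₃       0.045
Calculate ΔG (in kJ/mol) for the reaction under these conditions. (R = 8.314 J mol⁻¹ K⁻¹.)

ΔG = -8.69 kJ/mol

(NH₄Cl is a pure solid — omitted from Q_p.)
Q_p = P(NH₃)·P(HCl) = (0.045)·(1.4) = 0.0630
ΔG = RT ln(Q_p/K_p) = (8.314 J mol⁻¹ K⁻¹)(600 K) × ln(0.0630/0.36)
   = (4.988 kJ/mol)(-1.743) = -8.69 kJ/mol
ΔG < 0, so the forward reaction is spontaneous (proceeds forward).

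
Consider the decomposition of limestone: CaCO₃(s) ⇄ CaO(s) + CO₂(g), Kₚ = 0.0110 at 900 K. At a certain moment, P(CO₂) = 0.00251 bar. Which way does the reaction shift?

(CaCO₃, CaO are pure solids — omitted from Qₚ.)
Qₚ = P(CO₂) = 0.00251
Qₚ = 0.00251 < Kₚ = 0.0110, so the forward reaction proceeds.

in the forward direction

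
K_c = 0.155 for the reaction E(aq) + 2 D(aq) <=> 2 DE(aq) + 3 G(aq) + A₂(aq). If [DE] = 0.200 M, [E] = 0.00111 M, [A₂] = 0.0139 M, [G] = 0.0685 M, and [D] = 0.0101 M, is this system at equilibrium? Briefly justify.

no; Q > K, reaction proceeds in reverse

Q_c = [DE]²·[G]³·[A₂] / ([E]·[D]²) = (0.200)²·(0.0685)³·(0.0139) / ((0.00111)·(0.0101)²) = 1.58
Q_c = 1.58 > K_c = 0.155: net reverse reaction.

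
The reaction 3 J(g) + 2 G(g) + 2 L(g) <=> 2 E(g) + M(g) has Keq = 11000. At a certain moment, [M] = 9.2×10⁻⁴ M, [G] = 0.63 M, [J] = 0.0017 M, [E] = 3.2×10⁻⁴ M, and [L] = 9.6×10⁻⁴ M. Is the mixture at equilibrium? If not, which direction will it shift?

Q = [E]²·[M] / ([J]³·[G]²·[L]²) = (3.2×10⁻⁴)²·(9.2×10⁻⁴) / ((0.0017)³·(0.63)²·(9.6×10⁻⁴)²) = 52000
Q = 52000 > Keq = 11000: net reverse reaction.

no; Q > K, reaction proceeds in reverse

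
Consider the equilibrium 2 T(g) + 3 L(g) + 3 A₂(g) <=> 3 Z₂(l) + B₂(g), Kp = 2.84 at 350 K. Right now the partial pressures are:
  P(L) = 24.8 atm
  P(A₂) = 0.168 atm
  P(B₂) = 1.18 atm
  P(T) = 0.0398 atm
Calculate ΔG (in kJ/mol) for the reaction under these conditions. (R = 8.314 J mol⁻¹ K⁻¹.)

ΔG = 3.75 kJ/mol

(Z₂ is a pure liquid — omitted from Qp.)
Qp = P(B₂) / (P(T)²·P(L)³·P(A₂)³) = (1.18) / ((0.0398)²·(24.8)³·(0.168)³) = 10.3
ΔG = RT ln(Qp/Kp) = (8.314 J mol⁻¹ K⁻¹)(350 K) × ln(10.3/2.84)
   = (2.910 kJ/mol)(1.288) = 3.75 kJ/mol
ΔG > 0, so the forward reaction is non-spontaneous (proceeds in reverse).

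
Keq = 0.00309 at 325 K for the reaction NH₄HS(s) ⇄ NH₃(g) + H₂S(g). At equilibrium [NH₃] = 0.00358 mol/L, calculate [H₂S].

[H₂S] = 0.863 mol/L

(NH₄HS is a pure solid — omitted from Keq.)
At equilibrium, Keq = [NH₃]·[H₂S] = 0.00309.
(0.00358)·([H₂S]) = 0.00309
[H₂S] = 0.863 mol/L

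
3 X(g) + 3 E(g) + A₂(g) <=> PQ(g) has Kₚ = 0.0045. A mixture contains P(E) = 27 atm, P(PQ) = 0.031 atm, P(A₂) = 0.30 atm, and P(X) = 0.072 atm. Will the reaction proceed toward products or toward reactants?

toward reactants

Qₚ = P(PQ) / (P(X)³·P(E)³·P(A₂)) = (0.031) / ((0.072)³·(27)³·(0.30)) = 0.014
Qₚ = 0.014 > Kₚ = 0.0045, so the reverse reaction proceeds.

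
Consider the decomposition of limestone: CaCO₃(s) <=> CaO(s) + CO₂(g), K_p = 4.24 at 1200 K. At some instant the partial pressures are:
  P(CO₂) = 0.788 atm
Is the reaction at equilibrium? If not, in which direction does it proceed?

(CaCO₃, CaO are pure solids — omitted from Q_p.)
Q_p = P(CO₂) = 0.788
Q_p = 0.788 < K_p = 4.24, so the forward reaction proceeds.

toward products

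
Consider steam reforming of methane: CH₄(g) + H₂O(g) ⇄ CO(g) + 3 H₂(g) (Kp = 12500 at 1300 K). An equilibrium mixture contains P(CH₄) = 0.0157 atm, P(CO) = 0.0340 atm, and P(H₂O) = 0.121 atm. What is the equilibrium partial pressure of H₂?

At equilibrium, Kp = P(CO)·P(H₂)³ / (P(CH₄)·P(H₂O)) = 12500.
(0.0340)·(P(H₂))³ / ((0.0157)·(0.121)) = 12500
P(H₂)³ = 698 ⇒ P(H₂) = 8.87 atm

P(H₂) = 8.87 atm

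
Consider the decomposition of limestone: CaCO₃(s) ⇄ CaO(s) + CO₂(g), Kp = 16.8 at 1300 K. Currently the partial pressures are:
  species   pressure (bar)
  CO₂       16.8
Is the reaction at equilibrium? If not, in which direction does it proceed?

no net change (already at equilibrium)

(CaCO₃, CaO are pure solids — omitted from Qp.)
Qp = P(CO₂) = 16.8
Qp = 16.8 = Kp, so the system is already at equilibrium.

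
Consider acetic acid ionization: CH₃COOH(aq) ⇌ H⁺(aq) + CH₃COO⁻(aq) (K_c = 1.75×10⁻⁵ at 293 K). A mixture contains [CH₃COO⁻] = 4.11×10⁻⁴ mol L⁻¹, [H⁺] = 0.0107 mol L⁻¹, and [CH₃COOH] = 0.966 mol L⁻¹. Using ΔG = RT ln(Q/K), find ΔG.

Q_c = [H⁺]·[CH₃COO⁻] / [CH₃COOH] = (0.0107)·(4.11×10⁻⁴) / (0.966) = 4.55×10⁻⁶
ΔG = RT ln(Q_c/K_c) = (8.314 J mol⁻¹ K⁻¹)(293 K) × ln(4.55×10⁻⁶/1.75×10⁻⁵)
   = (2.436 kJ/mol)(-1.347) = -3.28 kJ/mol
ΔG < 0, so the forward reaction is spontaneous (proceeds forward).

ΔG = -3.28 kJ/mol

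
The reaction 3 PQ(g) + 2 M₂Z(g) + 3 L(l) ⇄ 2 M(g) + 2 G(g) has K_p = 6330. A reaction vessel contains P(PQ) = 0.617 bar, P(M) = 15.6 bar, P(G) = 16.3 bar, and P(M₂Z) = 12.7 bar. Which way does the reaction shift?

to the right

(L is a pure liquid — omitted from Q_p.)
Q_p = P(M)²·P(G)² / (P(PQ)³·P(M₂Z)²) = (15.6)²·(16.3)² / ((0.617)³·(12.7)²) = 1710
Q_p = 1710 < K_p = 6330, so the forward reaction proceeds.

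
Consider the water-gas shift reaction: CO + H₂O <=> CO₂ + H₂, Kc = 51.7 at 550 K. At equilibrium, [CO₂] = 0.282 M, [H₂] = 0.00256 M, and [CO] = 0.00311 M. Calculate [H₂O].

[H₂O] = 0.00449 M

At equilibrium, Kc = [CO₂]·[H₂] / ([CO]·[H₂O]) = 51.7.
(0.282)·(0.00256) / ((0.00311)·([H₂O])) = 51.7
[H₂O] = 0.00449 M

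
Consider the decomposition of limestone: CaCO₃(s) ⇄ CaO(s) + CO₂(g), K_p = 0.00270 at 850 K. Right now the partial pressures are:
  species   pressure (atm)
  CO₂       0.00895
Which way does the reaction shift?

(CaCO₃, CaO are pure solids — omitted from Q_p.)
Q_p = P(CO₂) = 0.00895
Q_p = 0.00895 > K_p = 0.00270, so the reverse reaction proceeds.

to the left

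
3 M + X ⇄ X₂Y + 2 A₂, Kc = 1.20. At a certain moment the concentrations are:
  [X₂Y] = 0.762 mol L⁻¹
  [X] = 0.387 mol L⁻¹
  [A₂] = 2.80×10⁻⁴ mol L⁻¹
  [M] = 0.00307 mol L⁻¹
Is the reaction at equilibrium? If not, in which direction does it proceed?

reverse (toward reactants)

Qc = [X₂Y]·[A₂]² / ([M]³·[X]) = (0.762)·(2.80×10⁻⁴)² / ((0.00307)³·(0.387)) = 5.34
Qc = 5.34 > Kc = 1.20, so the reverse reaction proceeds.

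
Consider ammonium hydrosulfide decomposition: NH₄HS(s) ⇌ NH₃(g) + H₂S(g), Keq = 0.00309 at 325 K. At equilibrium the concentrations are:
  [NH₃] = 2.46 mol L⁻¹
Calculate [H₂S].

(NH₄HS is a pure solid — omitted from Keq.)
At equilibrium, Keq = [NH₃]·[H₂S] = 0.00309.
(2.46)·([H₂S]) = 0.00309
[H₂S] = 0.00126 mol L⁻¹

[H₂S] = 0.00126 mol L⁻¹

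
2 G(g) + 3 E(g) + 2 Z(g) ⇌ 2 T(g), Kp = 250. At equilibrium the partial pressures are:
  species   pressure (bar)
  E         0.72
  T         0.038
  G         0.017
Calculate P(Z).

At equilibrium, Kp = P(T)² / (P(G)²·P(E)³·P(Z)²) = 250.
(0.038)² / ((0.017)²·(0.72)³·(P(Z))²) = 250
P(Z)² = 0.0535 ⇒ P(Z) = 0.23 bar

P(Z) = 0.23 bar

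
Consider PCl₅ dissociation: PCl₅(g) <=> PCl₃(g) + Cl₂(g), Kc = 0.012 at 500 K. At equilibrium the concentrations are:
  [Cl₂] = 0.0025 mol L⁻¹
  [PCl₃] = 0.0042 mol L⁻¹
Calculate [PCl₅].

At equilibrium, Kc = [PCl₃]·[Cl₂] / [PCl₅] = 0.012.
(0.0042)·(0.0025) / ([PCl₅]) = 0.012
[PCl₅] = 8.75e-4 = 8.8e-4 mol L⁻¹

[PCl₅] = 8.8e-4 mol L⁻¹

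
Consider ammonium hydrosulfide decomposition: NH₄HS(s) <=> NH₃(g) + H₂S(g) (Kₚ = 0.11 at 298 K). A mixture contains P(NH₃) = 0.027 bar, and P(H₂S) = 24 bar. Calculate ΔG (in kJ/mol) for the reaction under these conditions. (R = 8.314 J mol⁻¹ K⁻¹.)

ΔG = 4.39 kJ/mol

(NH₄HS is a pure solid — omitted from Qₚ.)
Qₚ = P(NH₃)·P(H₂S) = (0.027)·(24) = 0.648
ΔG = RT ln(Qₚ/Kₚ) = (8.314 J mol⁻¹ K⁻¹)(298 K) × ln(0.648/0.11)
   = (2.478 kJ/mol)(1.773) = 4.39 kJ/mol
ΔG > 0, so the forward reaction is non-spontaneous (proceeds in reverse).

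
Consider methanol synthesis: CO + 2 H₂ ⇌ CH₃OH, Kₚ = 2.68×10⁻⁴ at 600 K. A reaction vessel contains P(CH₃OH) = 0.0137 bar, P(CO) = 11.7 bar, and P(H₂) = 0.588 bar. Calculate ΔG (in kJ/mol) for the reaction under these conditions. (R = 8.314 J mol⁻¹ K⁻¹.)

Qₚ = P(CH₃OH) / (P(CO)·P(H₂)²) = (0.0137) / ((11.7)·(0.588)²) = 0.00339
ΔG = RT ln(Qₚ/Kₚ) = (8.314 J mol⁻¹ K⁻¹)(600 K) × ln(0.00339/2.68×10⁻⁴)
   = (4.988 kJ/mol)(2.538) = 12.7 kJ/mol
ΔG > 0, so the forward reaction is non-spontaneous (proceeds in reverse).

ΔG = 12.7 kJ/mol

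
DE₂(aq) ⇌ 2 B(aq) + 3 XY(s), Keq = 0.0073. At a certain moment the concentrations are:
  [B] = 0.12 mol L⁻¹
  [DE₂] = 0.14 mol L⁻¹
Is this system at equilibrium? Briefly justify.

(XY is a pure solid — omitted from Q.)
Q = [B]² / [DE₂] = (0.12)² / (0.14) = 0.10
Q = 0.10 > Keq = 0.0073: net reverse reaction.

no; Q > K, reaction proceeds in reverse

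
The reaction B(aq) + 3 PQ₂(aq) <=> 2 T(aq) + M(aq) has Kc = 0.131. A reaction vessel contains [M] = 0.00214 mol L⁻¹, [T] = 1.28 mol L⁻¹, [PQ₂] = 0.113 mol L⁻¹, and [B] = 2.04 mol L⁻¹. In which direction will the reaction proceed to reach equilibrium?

reverse (toward reactants)

Qc = [T]²·[M] / ([B]·[PQ₂]³) = (1.28)²·(0.00214) / ((2.04)·(0.113)³) = 1.19
Qc = 1.19 > Kc = 0.131, so the reverse reaction proceeds.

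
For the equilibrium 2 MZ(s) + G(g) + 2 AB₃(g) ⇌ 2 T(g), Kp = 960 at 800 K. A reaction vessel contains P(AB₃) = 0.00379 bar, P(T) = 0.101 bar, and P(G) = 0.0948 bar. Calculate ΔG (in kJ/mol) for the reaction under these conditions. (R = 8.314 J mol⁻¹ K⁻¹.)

(MZ is a pure solid — omitted from Qp.)
Qp = P(T)² / (P(G)·P(AB₃)²) = (0.101)² / ((0.0948)·(0.00379)²) = 7490
ΔG = RT ln(Qp/Kp) = (8.314 J mol⁻¹ K⁻¹)(800 K) × ln(7490/960)
   = (6.651 kJ/mol)(2.054) = 13.7 kJ/mol
ΔG > 0, so the forward reaction is non-spontaneous (proceeds in reverse).

ΔG = 13.7 kJ/mol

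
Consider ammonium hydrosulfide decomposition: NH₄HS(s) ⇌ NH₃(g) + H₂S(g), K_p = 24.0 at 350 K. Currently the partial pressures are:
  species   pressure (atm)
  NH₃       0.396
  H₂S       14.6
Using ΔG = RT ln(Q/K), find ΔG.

(NH₄HS is a pure solid — omitted from Q_p.)
Q_p = P(NH₃)·P(H₂S) = (0.396)·(14.6) = 5.78
ΔG = RT ln(Q_p/K_p) = (8.314 J mol⁻¹ K⁻¹)(350 K) × ln(5.78/24.0)
   = (2.910 kJ/mol)(-1.424) = -4.14 kJ/mol
ΔG < 0, so the forward reaction is spontaneous (proceeds forward).

ΔG = -4.14 kJ/mol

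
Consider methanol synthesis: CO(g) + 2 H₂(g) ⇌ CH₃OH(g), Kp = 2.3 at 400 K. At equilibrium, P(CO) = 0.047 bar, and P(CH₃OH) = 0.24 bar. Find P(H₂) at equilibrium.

P(H₂) = 1.5 bar

At equilibrium, Kp = P(CH₃OH) / (P(CO)·P(H₂)²) = 2.3.
(0.24) / ((0.047)·(P(H₂))²) = 2.3
P(H₂)² = 2.22 ⇒ P(H₂) = 1.5 bar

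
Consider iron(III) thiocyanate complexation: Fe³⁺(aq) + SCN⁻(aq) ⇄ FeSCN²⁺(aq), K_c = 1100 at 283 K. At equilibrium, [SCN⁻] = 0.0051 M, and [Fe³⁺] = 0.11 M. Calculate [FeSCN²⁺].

At equilibrium, K_c = [FeSCN²⁺] / ([Fe³⁺]·[SCN⁻]) = 1100.
([FeSCN²⁺]) / ((0.11)·(0.0051)) = 1100
[FeSCN²⁺] = 0.617 = 0.62 M

[FeSCN²⁺] = 0.62 M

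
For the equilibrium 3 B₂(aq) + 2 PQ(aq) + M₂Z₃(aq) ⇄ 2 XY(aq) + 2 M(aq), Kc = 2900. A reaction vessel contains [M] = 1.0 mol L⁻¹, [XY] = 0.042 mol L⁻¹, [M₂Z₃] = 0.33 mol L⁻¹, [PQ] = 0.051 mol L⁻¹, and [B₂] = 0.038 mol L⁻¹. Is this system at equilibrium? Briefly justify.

Qc = [XY]²·[M]² / ([B₂]³·[PQ]²·[M₂Z₃]) = (0.042)²·(1.0)² / ((0.038)³·(0.051)²·(0.33)) = 37000
Qc = 37000 > Kc = 2900: net reverse reaction.

no; Q > K, reaction proceeds in reverse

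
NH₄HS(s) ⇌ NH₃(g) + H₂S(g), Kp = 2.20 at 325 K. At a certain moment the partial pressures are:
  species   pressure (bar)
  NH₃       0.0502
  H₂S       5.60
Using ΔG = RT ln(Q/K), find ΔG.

(NH₄HS is a pure solid — omitted from Qp.)
Qp = P(NH₃)·P(H₂S) = (0.0502)·(5.60) = 0.281
ΔG = RT ln(Qp/Kp) = (8.314 J mol⁻¹ K⁻¹)(325 K) × ln(0.281/2.20)
   = (2.702 kJ/mol)(-2.058) = -5.56 kJ/mol
ΔG < 0, so the forward reaction is spontaneous (proceeds forward).

ΔG = -5.56 kJ/mol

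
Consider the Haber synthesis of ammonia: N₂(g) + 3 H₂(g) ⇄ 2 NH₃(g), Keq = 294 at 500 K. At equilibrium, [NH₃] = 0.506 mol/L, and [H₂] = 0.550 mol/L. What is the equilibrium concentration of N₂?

[N₂] = 0.00523 mol/L

At equilibrium, Keq = [NH₃]² / ([N₂]·[H₂]³) = 294.
(0.506)² / (([N₂])·(0.550)³) = 294
[N₂] = 0.00523 mol/L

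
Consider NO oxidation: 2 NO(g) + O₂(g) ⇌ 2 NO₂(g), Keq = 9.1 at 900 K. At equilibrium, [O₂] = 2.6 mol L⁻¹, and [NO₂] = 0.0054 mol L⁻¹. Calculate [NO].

[NO] = 0.0011 mol L⁻¹

At equilibrium, Keq = [NO₂]² / ([NO]²·[O₂]) = 9.1.
(0.0054)² / (([NO])²·(2.6)) = 9.1
[NO]² = 1.23e-6 ⇒ [NO] = 0.0011 mol L⁻¹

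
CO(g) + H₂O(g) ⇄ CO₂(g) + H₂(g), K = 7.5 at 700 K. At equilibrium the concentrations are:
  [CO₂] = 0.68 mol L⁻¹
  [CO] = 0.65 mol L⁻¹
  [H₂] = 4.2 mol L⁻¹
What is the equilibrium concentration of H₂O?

At equilibrium, K = [CO₂]·[H₂] / ([CO]·[H₂O]) = 7.5.
(0.68)·(4.2) / ((0.65)·([H₂O])) = 7.5
[H₂O] = 0.586 = 0.59 mol L⁻¹

[H₂O] = 0.59 mol L⁻¹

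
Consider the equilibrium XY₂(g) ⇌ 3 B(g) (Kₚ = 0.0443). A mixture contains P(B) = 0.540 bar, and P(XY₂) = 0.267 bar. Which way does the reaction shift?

Qₚ = P(B)³ / P(XY₂) = (0.540)³ / (0.267) = 0.590
Qₚ = 0.590 > Kₚ = 0.0443, so the reverse reaction proceeds.

reverse (toward reactants)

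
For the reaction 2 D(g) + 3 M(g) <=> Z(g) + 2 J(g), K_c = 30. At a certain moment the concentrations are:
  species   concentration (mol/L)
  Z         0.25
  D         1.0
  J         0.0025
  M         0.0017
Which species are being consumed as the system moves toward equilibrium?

Q_c = [Z]·[J]² / ([D]²·[M]³) = (0.25)·(0.0025)² / ((1.0)²·(0.0017)³) = 320
Q_c = 320 > K_c = 30: net reverse reaction.

Z, J (products)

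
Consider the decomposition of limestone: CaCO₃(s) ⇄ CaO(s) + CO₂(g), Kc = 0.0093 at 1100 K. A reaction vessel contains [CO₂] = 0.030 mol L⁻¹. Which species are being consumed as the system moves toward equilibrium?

CaO, CO₂ (products)

(CaCO₃, CaO are pure solids — omitted from Qc.)
Qc = [CO₂] = 0.030
Qc = 0.030 > Kc = 0.0093: net reverse reaction.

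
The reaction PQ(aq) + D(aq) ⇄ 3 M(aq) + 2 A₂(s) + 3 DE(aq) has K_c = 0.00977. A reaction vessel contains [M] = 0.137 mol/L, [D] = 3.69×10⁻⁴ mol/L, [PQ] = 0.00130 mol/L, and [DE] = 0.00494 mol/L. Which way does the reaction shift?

toward products

(A₂ is a pure solid — omitted from Q_c.)
Q_c = [M]³·[DE]³ / ([PQ]·[D]) = (0.137)³·(0.00494)³ / ((0.00130)·(3.69×10⁻⁴)) = 6.46×10⁻⁴
Q_c = 6.46×10⁻⁴ < K_c = 0.00977, so the forward reaction proceeds.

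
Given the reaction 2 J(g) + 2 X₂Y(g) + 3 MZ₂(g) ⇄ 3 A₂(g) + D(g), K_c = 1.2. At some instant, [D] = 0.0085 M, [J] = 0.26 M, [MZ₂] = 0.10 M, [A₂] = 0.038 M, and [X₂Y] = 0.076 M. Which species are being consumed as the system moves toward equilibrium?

none (at equilibrium)

Q_c = [A₂]³·[D] / ([J]²·[X₂Y]²·[MZ₂]³) = (0.038)³·(0.0085) / ((0.26)²·(0.076)²·(0.10)³) = 1.2
Q_c = 1.2 = K_c; the system is at equilibrium.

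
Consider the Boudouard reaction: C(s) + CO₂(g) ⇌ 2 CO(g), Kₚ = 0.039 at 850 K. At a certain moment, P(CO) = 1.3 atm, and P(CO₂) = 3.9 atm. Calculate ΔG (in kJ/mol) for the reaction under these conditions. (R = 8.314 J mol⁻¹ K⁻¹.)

ΔG = 17.0 kJ/mol

(C is a pure solid — omitted from Qₚ.)
Qₚ = P(CO)² / P(CO₂) = (1.3)² / (3.9) = 0.433
ΔG = RT ln(Qₚ/Kₚ) = (8.314 J mol⁻¹ K⁻¹)(850 K) × ln(0.433/0.039)
   = (7.067 kJ/mol)(2.407) = 17.0 kJ/mol
ΔG > 0, so the forward reaction is non-spontaneous (proceeds in reverse).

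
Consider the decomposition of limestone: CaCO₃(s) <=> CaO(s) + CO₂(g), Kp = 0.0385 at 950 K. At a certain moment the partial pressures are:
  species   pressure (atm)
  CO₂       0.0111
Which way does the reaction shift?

(CaCO₃, CaO are pure solids — omitted from Qp.)
Qp = P(CO₂) = 0.0111
Qp = 0.0111 < Kp = 0.0385, so the forward reaction proceeds.

toward products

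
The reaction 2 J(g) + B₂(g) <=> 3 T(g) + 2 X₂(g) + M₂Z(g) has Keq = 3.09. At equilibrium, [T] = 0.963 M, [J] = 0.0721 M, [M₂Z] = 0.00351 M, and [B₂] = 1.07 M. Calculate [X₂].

[X₂] = 2.34 M

At equilibrium, Keq = [T]³·[X₂]²·[M₂Z] / ([J]²·[B₂]) = 3.09.
(0.963)³·([X₂])²·(0.00351) / ((0.0721)²·(1.07)) = 3.09
[X₂]² = 5.48 ⇒ [X₂] = 2.34 M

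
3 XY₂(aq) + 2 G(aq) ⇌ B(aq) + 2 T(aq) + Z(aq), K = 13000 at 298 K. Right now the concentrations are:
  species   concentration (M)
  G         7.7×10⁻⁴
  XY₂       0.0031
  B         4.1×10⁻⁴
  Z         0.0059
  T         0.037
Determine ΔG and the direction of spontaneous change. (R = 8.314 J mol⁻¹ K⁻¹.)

ΔG = 6.61 kJ/mol; the forward reaction is non-spontaneous

Q = [B]·[T]²·[Z] / ([XY₂]³·[G]²) = (4.1×10⁻⁴)·(0.037)²·(0.0059) / ((0.0031)³·(7.7×10⁻⁴)²) = 1.87×10⁵
ΔG = RT ln(Q/K) = (8.314 J mol⁻¹ K⁻¹)(298 K) × ln(1.87×10⁵/13000)
   = (2.478 kJ/mol)(2.666) = 6.61 kJ/mol
ΔG > 0, so the forward reaction is non-spontaneous (proceeds in reverse).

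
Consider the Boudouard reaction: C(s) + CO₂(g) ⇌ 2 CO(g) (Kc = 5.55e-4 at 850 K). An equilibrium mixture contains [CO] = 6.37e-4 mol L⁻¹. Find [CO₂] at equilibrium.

[CO₂] = 7.31e-4 mol L⁻¹

(C is a pure solid — omitted from Kc.)
At equilibrium, Kc = [CO]² / [CO₂] = 5.55e-4.
(6.37e-4)² / ([CO₂]) = 5.55e-4
[CO₂] = 7.31e-4 mol L⁻¹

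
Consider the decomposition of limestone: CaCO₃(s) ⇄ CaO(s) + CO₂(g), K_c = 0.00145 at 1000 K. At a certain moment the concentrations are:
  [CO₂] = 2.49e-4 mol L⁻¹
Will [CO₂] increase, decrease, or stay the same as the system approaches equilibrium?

increase

(CaCO₃, CaO are pure solids — omitted from Q_c.)
Q_c = [CO₂] = 2.49e-4
Q_c = 2.49e-4 < K_c = 0.00145: net forward reaction.
CO₂ is a product, so it increases.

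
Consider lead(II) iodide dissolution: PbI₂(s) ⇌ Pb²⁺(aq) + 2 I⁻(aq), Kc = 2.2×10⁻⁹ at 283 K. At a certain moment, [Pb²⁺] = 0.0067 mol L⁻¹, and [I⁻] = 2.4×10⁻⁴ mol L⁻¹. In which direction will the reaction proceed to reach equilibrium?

forward (toward products)

(PbI₂ is a pure solid — omitted from Qc.)
Qc = [Pb²⁺]·[I⁻]² = (0.0067)·(2.4×10⁻⁴)² = 3.9×10⁻¹⁰
Qc = 3.9×10⁻¹⁰ < Kc = 2.2×10⁻⁹, so the forward reaction proceeds.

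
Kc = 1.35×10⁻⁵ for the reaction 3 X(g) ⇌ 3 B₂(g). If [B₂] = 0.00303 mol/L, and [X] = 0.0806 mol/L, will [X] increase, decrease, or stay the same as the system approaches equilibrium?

increase

Qc = [B₂]³ / [X]³ = (0.00303)³ / (0.0806)³ = 5.31×10⁻⁵
Qc = 5.31×10⁻⁵ > Kc = 1.35×10⁻⁵: net reverse reaction.
X is a reactant, so it increases.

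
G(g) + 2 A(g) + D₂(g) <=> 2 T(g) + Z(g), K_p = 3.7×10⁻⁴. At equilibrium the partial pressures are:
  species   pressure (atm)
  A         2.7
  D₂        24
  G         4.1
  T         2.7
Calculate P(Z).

P(Z) = 0.036 atm

At equilibrium, K_p = P(T)²·P(Z) / (P(G)·P(A)²·P(D₂)) = 3.7×10⁻⁴.
(2.7)²·(P(Z)) / ((4.1)·(2.7)²·(24)) = 3.7×10⁻⁴
P(Z) = 0.0364 = 0.036 atm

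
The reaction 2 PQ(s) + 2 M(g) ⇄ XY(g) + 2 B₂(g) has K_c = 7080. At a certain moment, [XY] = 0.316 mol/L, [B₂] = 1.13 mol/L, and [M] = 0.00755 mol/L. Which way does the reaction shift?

neither direction; the system is at equilibrium

(PQ is a pure solid — omitted from Q_c.)
Q_c = [XY]·[B₂]² / [M]² = (0.316)·(1.13)² / (0.00755)² = 7080
Q_c = 7080 = K_c, so the system is already at equilibrium.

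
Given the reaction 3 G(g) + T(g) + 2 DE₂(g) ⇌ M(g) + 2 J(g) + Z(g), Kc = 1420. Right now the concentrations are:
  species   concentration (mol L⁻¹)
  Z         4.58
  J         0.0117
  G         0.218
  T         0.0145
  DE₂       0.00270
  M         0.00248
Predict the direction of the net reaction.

no net change (already at equilibrium)

Qc = [M]·[J]²·[Z] / ([G]³·[T]·[DE₂]²) = (0.00248)·(0.0117)²·(4.58) / ((0.218)³·(0.0145)·(0.00270)²) = 1420
Qc = 1420 = Kc, so the system is already at equilibrium.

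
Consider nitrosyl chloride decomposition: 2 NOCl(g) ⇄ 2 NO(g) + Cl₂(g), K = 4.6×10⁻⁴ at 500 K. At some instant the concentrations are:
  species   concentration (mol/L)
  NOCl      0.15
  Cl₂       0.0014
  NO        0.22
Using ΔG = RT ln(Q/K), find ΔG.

Q = [NO]²·[Cl₂] / [NOCl]² = (0.22)²·(0.0014) / (0.15)² = 0.00301
ΔG = RT ln(Q/K) = (8.314 J mol⁻¹ K⁻¹)(500 K) × ln(0.00301/4.6×10⁻⁴)
   = (4.157 kJ/mol)(1.878) = 7.81 kJ/mol
ΔG > 0, so the forward reaction is non-spontaneous (proceeds in reverse).

ΔG = 7.81 kJ/mol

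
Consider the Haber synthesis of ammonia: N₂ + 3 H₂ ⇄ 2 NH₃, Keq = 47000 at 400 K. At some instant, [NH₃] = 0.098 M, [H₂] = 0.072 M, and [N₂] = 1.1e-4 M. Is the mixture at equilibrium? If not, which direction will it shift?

Q = [NH₃]² / ([N₂]·[H₂]³) = (0.098)² / ((1.1e-4)·(0.072)³) = 2.3e5
Q = 2.3e5 > Keq = 47000: net reverse reaction.

no; Q > K, reaction proceeds in reverse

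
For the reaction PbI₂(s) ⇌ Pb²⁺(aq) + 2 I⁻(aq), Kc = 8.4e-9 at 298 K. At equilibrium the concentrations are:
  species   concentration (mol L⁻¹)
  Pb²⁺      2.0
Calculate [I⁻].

(PbI₂ is a pure solid — omitted from Kc.)
At equilibrium, Kc = [Pb²⁺]·[I⁻]² = 8.4e-9.
(2.0)·([I⁻])² = 8.4e-9
[I⁻]² = 4.20e-9 ⇒ [I⁻] = 6.5e-5 mol L⁻¹

[I⁻] = 6.5e-5 mol L⁻¹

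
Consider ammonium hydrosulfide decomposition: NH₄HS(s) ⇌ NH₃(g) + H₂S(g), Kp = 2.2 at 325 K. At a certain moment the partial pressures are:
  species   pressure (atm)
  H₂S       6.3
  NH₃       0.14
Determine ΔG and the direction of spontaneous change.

ΔG = -2.47 kJ/mol; the forward reaction is spontaneous

(NH₄HS is a pure solid — omitted from Qp.)
Qp = P(NH₃)·P(H₂S) = (0.14)·(6.3) = 0.882
ΔG = RT ln(Qp/Kp) = (8.314 J mol⁻¹ K⁻¹)(325 K) × ln(0.882/2.2)
   = (2.702 kJ/mol)(-0.9140) = -2.47 kJ/mol
ΔG < 0, so the forward reaction is spontaneous (proceeds forward).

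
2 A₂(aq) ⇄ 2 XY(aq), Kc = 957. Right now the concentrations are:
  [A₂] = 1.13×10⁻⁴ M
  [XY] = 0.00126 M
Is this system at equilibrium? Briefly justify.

no; Q < K, reaction proceeds forward

Qc = [XY]² / [A₂]² = (0.00126)² / (1.13×10⁻⁴)² = 124
Qc = 124 < Kc = 957: net forward reaction.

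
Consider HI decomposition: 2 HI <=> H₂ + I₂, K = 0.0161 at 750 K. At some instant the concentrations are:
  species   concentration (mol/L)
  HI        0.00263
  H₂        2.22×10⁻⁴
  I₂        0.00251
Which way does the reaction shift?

reverse (toward reactants)

Q = [H₂]·[I₂] / [HI]² = (2.22×10⁻⁴)·(0.00251) / (0.00263)² = 0.0806
Q = 0.0806 > K = 0.0161, so the reverse reaction proceeds.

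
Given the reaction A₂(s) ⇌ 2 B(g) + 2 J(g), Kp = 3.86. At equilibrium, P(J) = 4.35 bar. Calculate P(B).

P(B) = 0.452 bar

(A₂ is a pure solid — omitted from Kp.)
At equilibrium, Kp = P(B)²·P(J)² = 3.86.
(P(B))²·(4.35)² = 3.86
P(B)² = 0.204 ⇒ P(B) = 0.452 bar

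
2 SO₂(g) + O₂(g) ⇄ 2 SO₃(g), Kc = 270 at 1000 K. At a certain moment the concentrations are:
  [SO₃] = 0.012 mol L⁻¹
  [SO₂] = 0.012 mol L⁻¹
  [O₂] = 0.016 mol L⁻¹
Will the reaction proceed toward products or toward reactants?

in the forward direction

Qc = [SO₃]² / ([SO₂]²·[O₂]) = (0.012)² / ((0.012)²·(0.016)) = 62
Qc = 62 < Kc = 270, so the forward reaction proceeds.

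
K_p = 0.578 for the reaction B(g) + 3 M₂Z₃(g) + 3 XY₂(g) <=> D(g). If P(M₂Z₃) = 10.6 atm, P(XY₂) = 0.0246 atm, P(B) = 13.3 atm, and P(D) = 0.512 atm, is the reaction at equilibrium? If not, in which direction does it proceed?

Q_p = P(D) / (P(B)·P(M₂Z₃)³·P(XY₂)³) = (0.512) / ((13.3)·(10.6)³·(0.0246)³) = 2.17
Q_p = 2.17 > K_p = 0.578, so the reverse reaction proceeds.

reverse (toward reactants)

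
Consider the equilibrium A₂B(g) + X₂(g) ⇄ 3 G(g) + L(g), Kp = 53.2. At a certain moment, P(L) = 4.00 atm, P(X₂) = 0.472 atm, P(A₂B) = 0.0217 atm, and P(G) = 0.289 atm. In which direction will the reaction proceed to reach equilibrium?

in the forward direction

Qp = P(G)³·P(L) / (P(A₂B)·P(X₂)) = (0.289)³·(4.00) / ((0.0217)·(0.472)) = 9.43
Qp = 9.43 < Kp = 53.2, so the forward reaction proceeds.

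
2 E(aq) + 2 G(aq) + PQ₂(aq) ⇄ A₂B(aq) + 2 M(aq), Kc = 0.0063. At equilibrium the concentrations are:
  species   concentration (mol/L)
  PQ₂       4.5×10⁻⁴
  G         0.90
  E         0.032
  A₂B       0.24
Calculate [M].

[M] = 9.9×10⁻⁵ mol/L

At equilibrium, Kc = [A₂B]·[M]² / ([E]²·[G]²·[PQ₂]) = 0.0063.
(0.24)·([M])² / ((0.032)²·(0.90)²·(4.5×10⁻⁴)) = 0.0063
[M]² = 9.80×10⁻⁹ ⇒ [M] = 9.9×10⁻⁵ mol/L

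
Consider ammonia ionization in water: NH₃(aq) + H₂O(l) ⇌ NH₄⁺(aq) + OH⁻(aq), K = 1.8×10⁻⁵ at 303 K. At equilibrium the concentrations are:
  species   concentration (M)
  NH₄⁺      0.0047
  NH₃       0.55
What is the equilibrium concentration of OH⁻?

(H₂O is a pure liquid — omitted from K.)
At equilibrium, K = [NH₄⁺]·[OH⁻] / [NH₃] = 1.8×10⁻⁵.
(0.0047)·([OH⁻]) / (0.55) = 1.8×10⁻⁵
[OH⁻] = 0.00211 = 0.0021 M

[OH⁻] = 0.0021 M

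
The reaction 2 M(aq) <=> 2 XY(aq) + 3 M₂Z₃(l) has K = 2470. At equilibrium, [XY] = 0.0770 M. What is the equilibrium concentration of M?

[M] = 0.00155 M

(M₂Z₃ is a pure liquid — omitted from K.)
At equilibrium, K = [XY]² / [M]² = 2470.
(0.0770)² / ([M])² = 2470
[M]² = 2.40×10⁻⁶ ⇒ [M] = 0.00155 M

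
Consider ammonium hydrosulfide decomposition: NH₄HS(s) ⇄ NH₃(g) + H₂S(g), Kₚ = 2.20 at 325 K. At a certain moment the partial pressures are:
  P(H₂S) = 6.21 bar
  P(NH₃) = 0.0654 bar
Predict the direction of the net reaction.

toward products

(NH₄HS is a pure solid — omitted from Qₚ.)
Qₚ = P(NH₃)·P(H₂S) = (0.0654)·(6.21) = 0.406
Qₚ = 0.406 < Kₚ = 2.20, so the forward reaction proceeds.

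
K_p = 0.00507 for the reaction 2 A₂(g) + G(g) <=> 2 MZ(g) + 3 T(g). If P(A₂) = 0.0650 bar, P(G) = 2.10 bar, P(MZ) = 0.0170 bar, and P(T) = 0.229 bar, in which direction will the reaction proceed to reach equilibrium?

Q_p = P(MZ)²·P(T)³ / (P(A₂)²·P(G)) = (0.0170)²·(0.229)³ / ((0.0650)²·(2.10)) = 3.91×10⁻⁴
Q_p = 3.91×10⁻⁴ < K_p = 0.00507, so the forward reaction proceeds.

to the right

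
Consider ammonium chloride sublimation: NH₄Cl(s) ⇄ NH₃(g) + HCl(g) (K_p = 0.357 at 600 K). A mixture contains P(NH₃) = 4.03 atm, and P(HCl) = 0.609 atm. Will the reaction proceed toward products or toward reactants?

(NH₄Cl is a pure solid — omitted from Q_p.)
Q_p = P(NH₃)·P(HCl) = (4.03)·(0.609) = 2.45
Q_p = 2.45 > K_p = 0.357, so the reverse reaction proceeds.

in the reverse direction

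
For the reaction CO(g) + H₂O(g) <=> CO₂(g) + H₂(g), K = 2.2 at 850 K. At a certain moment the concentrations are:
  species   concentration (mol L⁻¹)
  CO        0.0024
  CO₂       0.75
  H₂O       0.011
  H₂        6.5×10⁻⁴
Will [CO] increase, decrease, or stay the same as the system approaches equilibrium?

Q = [CO₂]·[H₂] / ([CO]·[H₂O]) = (0.75)·(6.5×10⁻⁴) / ((0.0024)·(0.011)) = 18
Q = 18 > K = 2.2: net reverse reaction.
CO is a reactant, so it increases.

increase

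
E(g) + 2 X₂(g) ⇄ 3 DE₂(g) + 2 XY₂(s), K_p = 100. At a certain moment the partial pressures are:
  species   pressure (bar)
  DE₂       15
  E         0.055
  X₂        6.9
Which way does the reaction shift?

(XY₂ is a pure solid — omitted from Q_p.)
Q_p = P(DE₂)³ / (P(E)·P(X₂)²) = (15)³ / ((0.055)·(6.9)²) = 1300
Q_p = 1300 > K_p = 100, so the reverse reaction proceeds.

toward reactants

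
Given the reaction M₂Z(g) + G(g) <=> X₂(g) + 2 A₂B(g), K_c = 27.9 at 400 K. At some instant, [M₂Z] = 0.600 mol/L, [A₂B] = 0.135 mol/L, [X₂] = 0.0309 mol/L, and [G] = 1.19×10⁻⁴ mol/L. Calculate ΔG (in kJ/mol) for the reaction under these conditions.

ΔG = -4.20 kJ/mol

Q_c = [X₂]·[A₂B]² / ([M₂Z]·[G]) = (0.0309)·(0.135)² / ((0.600)·(1.19×10⁻⁴)) = 7.89
ΔG = RT ln(Q_c/K_c) = (8.314 J mol⁻¹ K⁻¹)(400 K) × ln(7.89/27.9)
   = (3.326 kJ/mol)(-1.263) = -4.20 kJ/mol
ΔG < 0, so the forward reaction is spontaneous (proceeds forward).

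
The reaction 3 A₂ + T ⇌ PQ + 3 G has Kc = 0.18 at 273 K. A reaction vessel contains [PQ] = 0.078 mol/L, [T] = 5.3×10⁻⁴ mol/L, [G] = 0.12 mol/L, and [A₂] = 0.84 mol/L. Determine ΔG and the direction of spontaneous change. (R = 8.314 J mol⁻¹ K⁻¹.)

Qc = [PQ]·[G]³ / ([A₂]³·[T]) = (0.078)·(0.12)³ / ((0.84)³·(5.3×10⁻⁴)) = 0.429
ΔG = RT ln(Qc/Kc) = (8.314 J mol⁻¹ K⁻¹)(273 K) × ln(0.429/0.18)
   = (2.270 kJ/mol)(0.8685) = 1.97 kJ/mol
ΔG > 0, so the forward reaction is non-spontaneous (proceeds in reverse).

ΔG = 1.97 kJ/mol; the forward reaction is non-spontaneous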